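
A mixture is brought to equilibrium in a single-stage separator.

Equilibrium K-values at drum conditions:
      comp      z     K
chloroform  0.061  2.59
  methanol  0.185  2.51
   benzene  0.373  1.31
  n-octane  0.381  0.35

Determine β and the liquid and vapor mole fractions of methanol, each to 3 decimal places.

Let β = V/F and solve Σ zᵢ(Kᵢ−1)/(1+β(Kᵢ−1)) = 0.
Check two-phase: ΣzᵢKᵢ = 1.244 > 1 and Σzᵢ/Kᵢ = 1.471 > 1, so g(0) = 0.244 > 0 and g(1) = -0.471 < 0.
Newton iteration, β⁰ = 0.4:
  β = 0.400: g = 0.0017, g' = -0.544 → β = 0.403
Converged at β = 0.403.
Compositions from xᵢ = zᵢ/(1+β(Kᵢ−1)), yᵢ = Kᵢxᵢ:
  chloroform: x = 0.037, y = 0.096
  methanol: x = 0.115, y = 0.289
  benzene: x = 0.332, y = 0.434
  n-octane: x = 0.516, y = 0.181

β = 0.403, x_methanol = 0.115, y_methanol = 0.289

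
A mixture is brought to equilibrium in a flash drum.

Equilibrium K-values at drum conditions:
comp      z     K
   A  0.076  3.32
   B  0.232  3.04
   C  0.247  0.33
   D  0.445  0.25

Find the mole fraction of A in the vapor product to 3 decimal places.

Material balance + equilibrium reduce to Σ zᵢ(Kᵢ−1)/(1+V/F(Kᵢ−1)) = 0.
g(0) = ΣzᵢKᵢ − 1 = 0.150 and g(1) = 1 − Σzᵢ/Kᵢ = -1.628, so a root lies in (0, 1).
Iterate (Newton) starting at V/F = 0.37:
  V/F = 0.370: g = -0.3174, g' = -1.108 → V/F = 0.083
  V/F = 0.083: g = 0.0209, g' = -1.401 → V/F = 0.098
  V/F = 0.098: g = 0.0003, g' = -1.360 → V/F = 0.099
Converged at V/F = 0.099.
Compositions from xᵢ = zᵢ/(1+V/F(Kᵢ−1)), yᵢ = Kᵢxᵢ:
  A: x = 0.062, y = 0.205
  B: x = 0.193, y = 0.587
  C: x = 0.264, y = 0.087
  D: x = 0.481, y = 0.120

y_A = 0.205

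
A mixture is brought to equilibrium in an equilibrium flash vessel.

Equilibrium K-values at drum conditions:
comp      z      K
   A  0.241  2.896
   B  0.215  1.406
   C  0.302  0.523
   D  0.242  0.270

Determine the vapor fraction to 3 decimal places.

Rachford–Rice: g(ψ) = Σ zᵢ(Kᵢ−1)/(1+ψ(Kᵢ−1)) = 0.
Feasibility: ΣzᵢKᵢ = 1.224, Σzᵢ/Kᵢ = 1.710 — both > 1, two phases present.
Iterate (Newton) starting at ψ = 0.53:
  ψ = 0.530: g = -0.1812, g' = -0.706 → ψ = 0.273
  ψ = 0.273: g = -0.0068, g' = -0.697 → ψ = 0.264
Converged at ψ = 0.264.

ψ = 0.264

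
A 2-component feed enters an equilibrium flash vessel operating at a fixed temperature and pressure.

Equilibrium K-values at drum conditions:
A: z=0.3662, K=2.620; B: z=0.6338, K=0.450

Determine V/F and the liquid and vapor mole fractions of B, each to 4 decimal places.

Rachford–Rice: g(V/F) = Σ zᵢ(Kᵢ−1)/(1+V/F(Kᵢ−1)) = 0.
Feasibility: ΣzᵢKᵢ = 1.2447, Σzᵢ/Kᵢ = 1.5482 — both > 1, two phases present.
Binary case is linear: z₁(K₁−1)(1+V/F(K₂−1)) + z₂(K₂−1)(1+V/F(K₁−1)) = 0
⇒ V/F = [z₁(K₁−1)+z₂(K₂−1)] / [−(K₁−1)(K₂−1)] = 0.24465/0.89100 = 0.2746
Compositions from xᵢ = zᵢ/(1+V/F(Kᵢ−1)), yᵢ = Kᵢxᵢ:
  A: x = 0.2535, y = 0.6641
  B: x = 0.7465, y = 0.3359

V/F = 0.2746, x_B = 0.7465, y_B = 0.3359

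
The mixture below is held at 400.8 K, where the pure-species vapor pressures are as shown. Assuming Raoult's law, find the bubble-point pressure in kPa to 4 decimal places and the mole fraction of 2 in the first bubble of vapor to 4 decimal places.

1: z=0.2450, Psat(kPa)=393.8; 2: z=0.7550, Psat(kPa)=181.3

Pbub = 233.3625 kPa, y_2 = 0.5866

At the bubble point ψ → 0, so ΣzᵢKᵢ = 1 with Kᵢ = Pᵢˢᵃᵗ/P ⇒ P = ΣzᵢPᵢˢᵃᵗ.
P = 0.2450·393.8 + 0.7550·181.3 = 233.3625 kPa
yᵢ = zᵢPᵢˢᵃᵗ/P ⇒ y_2 = 0.7550·181.3/233.3625 = 0.5866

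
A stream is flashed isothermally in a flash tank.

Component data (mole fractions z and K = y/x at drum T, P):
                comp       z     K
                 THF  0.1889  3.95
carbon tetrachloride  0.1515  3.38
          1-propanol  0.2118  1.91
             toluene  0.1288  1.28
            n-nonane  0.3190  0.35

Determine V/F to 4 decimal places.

V/F = 0.7989

Rachford–Rice: g(V/F) = Σ zᵢ(Kᵢ−1)/(1+V/F(Kᵢ−1)) = 0.
Feasibility: ΣzᵢKᵢ = 1.9393, Σzᵢ/Kᵢ = 1.2156 — both > 1, two phases present.
Iterate (Newton) starting at V/F = 0.48:
  V/F = 0.4800: g = 0.26351, g' = -0.8461 → V/F = 0.7914
  V/F = 0.7914: g = 0.00670, g' = -0.8887 → V/F = 0.7990
  V/F = 0.7990: g = -0.00003, g' = -0.8967 → V/F = 0.7989
Converged at V/F = 0.7989.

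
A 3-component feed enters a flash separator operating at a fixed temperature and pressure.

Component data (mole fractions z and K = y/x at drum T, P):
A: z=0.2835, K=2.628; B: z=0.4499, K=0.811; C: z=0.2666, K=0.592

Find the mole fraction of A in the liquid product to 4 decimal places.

x_A = 0.1461

Let ψ = V/F and solve Σ zᵢ(Kᵢ−1)/(1+ψ(Kᵢ−1)) = 0.
Check two-phase: ΣzᵢKᵢ = 1.2677 > 1 and Σzᵢ/Kᵢ = 1.1130 > 1, so g(0) = 0.2677 > 0 and g(1) = -0.1130 < 0.
Iterate (Newton) starting at ψ = 0.5:
  ψ = 0.5000: g = 0.02388, g' = -0.3180 → ψ = 0.5751
  ψ = 0.5751: g = 0.00085, g' = -0.2964 → ψ = 0.5780
Converged at ψ = 0.5780.
Compositions from xᵢ = zᵢ/(1+ψ(Kᵢ−1)), yᵢ = Kᵢxᵢ:
  A: x = 0.1461, y = 0.3839
  B: x = 0.5051, y = 0.4096
  C: x = 0.3489, y = 0.2065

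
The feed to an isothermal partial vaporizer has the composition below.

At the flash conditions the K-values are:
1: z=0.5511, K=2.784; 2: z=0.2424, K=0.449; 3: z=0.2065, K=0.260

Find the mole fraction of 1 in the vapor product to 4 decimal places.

y_1 = 0.7407

Material balance + equilibrium reduce to Σ zᵢ(Kᵢ−1)/(1+ψ(Kᵢ−1)) = 0.
g(0) = ΣzᵢKᵢ − 1 = 0.6968 and g(1) = 1 − Σzᵢ/Kᵢ = -0.5320, so a root lies in (0, 1).
Newton–Raphson from ψ = 0.31:
  ψ = 0.3100: g = 0.27368, g' = -1.0247 → ψ = 0.5771
  ψ = 0.5771: g = 0.02189, g' = -0.9285 → ψ = 0.6007
  ψ = 0.6007: g = -0.00012, g' = -0.9396 → ψ = 0.6005
Converged at ψ = 0.6005.
Compositions from xᵢ = zᵢ/(1+ψ(Kᵢ−1)), yᵢ = Kᵢxᵢ:
  1: x = 0.2661, y = 0.7407
  2: x = 0.3623, y = 0.1627
  3: x = 0.3717, y = 0.0966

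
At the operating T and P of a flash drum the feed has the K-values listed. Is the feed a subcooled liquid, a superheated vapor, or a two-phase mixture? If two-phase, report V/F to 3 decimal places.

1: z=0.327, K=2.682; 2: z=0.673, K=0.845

superheated vapor

ΣzᵢKᵢ = 1.446; Σzᵢ/Kᵢ = 0.918.
Since Σzᵢ/Kᵢ < 1 the mixture is above its dew point — single vapor phase.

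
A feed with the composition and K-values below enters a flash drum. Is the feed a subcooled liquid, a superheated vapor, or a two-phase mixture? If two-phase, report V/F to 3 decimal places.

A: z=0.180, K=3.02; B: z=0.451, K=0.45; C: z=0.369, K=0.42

subcooled liquid

ΣzᵢKᵢ = 0.902; Σzᵢ/Kᵢ = 1.940.
Since ΣzᵢKᵢ < 1 the mixture is below its bubble point — single liquid phase.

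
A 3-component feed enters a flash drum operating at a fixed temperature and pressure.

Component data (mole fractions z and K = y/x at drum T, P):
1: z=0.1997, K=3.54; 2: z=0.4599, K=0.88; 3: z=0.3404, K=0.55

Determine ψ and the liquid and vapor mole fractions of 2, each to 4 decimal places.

Newton iteration, ψ⁰ = 0.57:
  ψ = 0.5700: g = -0.05804, g' = -0.3474 → ψ = 0.4029
  ψ = 0.4029: g = 0.00560, g' = -0.4249 → ψ = 0.4161
  ψ = 0.4161: g = 0.00006, g' = -0.4162 → ψ = 0.4162
Converged at ψ = 0.4162.
Compositions from xᵢ = zᵢ/(1+ψ(Kᵢ−1)), yᵢ = Kᵢxᵢ:
  1: x = 0.0971, y = 0.3436
  2: x = 0.4841, y = 0.4260
  3: x = 0.4188, y = 0.2304

ψ = 0.4162, x_2 = 0.4841, y_2 = 0.4260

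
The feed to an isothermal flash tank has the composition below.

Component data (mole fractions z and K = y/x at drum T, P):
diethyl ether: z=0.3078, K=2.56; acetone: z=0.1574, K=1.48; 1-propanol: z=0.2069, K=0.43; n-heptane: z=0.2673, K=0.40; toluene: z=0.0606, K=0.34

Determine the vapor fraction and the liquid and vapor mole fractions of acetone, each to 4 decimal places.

Newton–Raphson from ψ = 0.5:
  ψ = 0.5000: g = -0.12306, g' = -0.6467 → ψ = 0.3097
  ψ = 0.3097: g = -0.00094, g' = -0.6540 → ψ = 0.3083
Converged at ψ = 0.3083.
Compositions from xᵢ = zᵢ/(1+ψ(Kᵢ−1)), yᵢ = Kᵢxᵢ:
  diethyl ether: x = 0.2078, y = 0.5321
  acetone: x = 0.1371, y = 0.2029
  1-propanol: x = 0.2510, y = 0.1079
  n-heptane: x = 0.3280, y = 0.1312
  toluene: x = 0.0761, y = 0.0259

ψ = 0.3083, x_acetone = 0.1371, y_acetone = 0.2029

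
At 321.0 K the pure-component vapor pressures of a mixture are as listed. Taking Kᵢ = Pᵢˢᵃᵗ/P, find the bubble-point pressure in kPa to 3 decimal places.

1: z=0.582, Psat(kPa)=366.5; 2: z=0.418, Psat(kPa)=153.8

At the bubble point ψ → 0, so ΣzᵢKᵢ = 1 with Kᵢ = Pᵢˢᵃᵗ/P ⇒ P = ΣzᵢPᵢˢᵃᵗ.
P = 0.582·366.5 + 0.418·153.8 = 277.591 kPa

Pbub = 277.591 kPa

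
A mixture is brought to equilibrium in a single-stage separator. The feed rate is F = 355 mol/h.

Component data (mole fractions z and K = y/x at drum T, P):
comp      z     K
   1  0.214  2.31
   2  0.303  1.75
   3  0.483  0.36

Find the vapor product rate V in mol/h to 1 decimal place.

Material balance + equilibrium reduce to Σ zᵢ(Kᵢ−1)/(1+ψ(Kᵢ−1)) = 0.
Check two-phase: ΣzᵢKᵢ = 1.198 > 1 and Σzᵢ/Kᵢ = 1.607 > 1, so g(0) = 0.198 > 0 and g(1) = -0.607 < 0.
Newton iteration, ψ⁰ = 0.5:
  ψ = 0.500: g = -0.1199, g' = -0.652 → ψ = 0.316
  ψ = 0.316: g = -0.0056, g' = -0.606 → ψ = 0.307
Converged at ψ = 0.307.
Then V = ψ·F = 0.3069·355 = 109.0 mol/h and L = F − V = 246.0 mol/h.

V = 109.0 mol/h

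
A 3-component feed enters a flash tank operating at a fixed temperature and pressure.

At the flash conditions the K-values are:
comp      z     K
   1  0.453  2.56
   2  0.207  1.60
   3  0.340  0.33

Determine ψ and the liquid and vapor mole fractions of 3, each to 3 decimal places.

Rachford–Rice: g(ψ) = Σ zᵢ(Kᵢ−1)/(1+ψ(Kᵢ−1)) = 0.
Check two-phase: ΣzᵢKᵢ = 1.603 > 1 and Σzᵢ/Kᵢ = 1.337 > 1, so g(0) = 0.603 > 0 and g(1) = -0.337 < 0.
Newton–Raphson from ψ = 0.5:
  ψ = 0.500: g = 0.1500, g' = -0.737 → ψ = 0.703
  ψ = 0.703: g = -0.0066, g' = -0.834 → ψ = 0.696
  ψ = 0.696: g = -0.0000, g' = -0.826 → ψ = 0.695
Converged at ψ = 0.695.
Compositions from xᵢ = zᵢ/(1+ψ(Kᵢ−1)), yᵢ = Kᵢxᵢ:
  1: x = 0.217, y = 0.556
  2: x = 0.146, y = 0.234
  3: x = 0.637, y = 0.210

ψ = 0.695, x_3 = 0.637, y_3 = 0.210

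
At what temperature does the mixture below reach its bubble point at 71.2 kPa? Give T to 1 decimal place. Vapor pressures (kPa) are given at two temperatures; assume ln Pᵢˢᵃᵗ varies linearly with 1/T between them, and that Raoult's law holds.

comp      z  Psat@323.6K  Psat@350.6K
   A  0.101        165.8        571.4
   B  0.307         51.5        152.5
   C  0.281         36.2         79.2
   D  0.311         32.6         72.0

Bubble-point temperature: ΣzᵢPᵢˢᵃᵗ(T) = P. Interpolate ln Pᵢˢᵃᵗ = aᵢ + bᵢ/T.
  T = 323.6 K: ΣzᵢPᵢˢᵃᵗ = 52.87 kPa
  T = 350.6 K: ΣzᵢPᵢˢᵃᵗ = 149.18 kPa
  T = 337.1 K: ΣzᵢPᵢˢᵃᵗ = 90.26 kPa
  T = 330.4 K: ΣzᵢPᵢˢᵃᵗ = 69.51 kPa
  T = 333.8 K: ΣzᵢPᵢˢᵃᵗ = 79.45 kPa
  T = 332.1 K: ΣzᵢPᵢˢᵃᵗ = 74.33 kPa
Interpolating between 330.4 K and 332.1 K gives T ≈ 331.0 K.

T = 331.0 K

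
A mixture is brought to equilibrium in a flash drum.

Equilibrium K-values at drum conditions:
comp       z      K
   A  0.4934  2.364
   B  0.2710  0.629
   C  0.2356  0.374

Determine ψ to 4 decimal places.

Newton–Raphson from ψ = 0.34:
  ψ = 0.3400: g = 0.15736, g' = -0.6263 → ψ = 0.5913
  ψ = 0.5913: g = 0.00961, g' = -0.5752 → ψ = 0.6080
  ψ = 0.6080: g = -0.00002, g' = -0.5772 → ψ = 0.6079
Converged at ψ = 0.6079.

ψ = 0.6079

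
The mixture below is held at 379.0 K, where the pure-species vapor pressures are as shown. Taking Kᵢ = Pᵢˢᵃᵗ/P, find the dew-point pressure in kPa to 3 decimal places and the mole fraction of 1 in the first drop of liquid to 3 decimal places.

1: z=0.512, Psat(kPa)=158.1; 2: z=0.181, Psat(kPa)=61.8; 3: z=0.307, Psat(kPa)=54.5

At the dew point ψ → 1, so Σzᵢ/Kᵢ = 1 with Kᵢ = Pᵢˢᵃᵗ/P ⇒ 1/P = Σzᵢ/Pᵢˢᵃᵗ.
1/P = 0.512/158.1 + 0.181/61.8 + 0.307/54.5 = 0.011800 ⇒ P = 84.744 kPa
xᵢ = zᵢP/Pᵢˢᵃᵗ ⇒ x_1 = 0.512·84.744/158.1 = 0.274

Pdew = 84.744 kPa, x_1 = 0.274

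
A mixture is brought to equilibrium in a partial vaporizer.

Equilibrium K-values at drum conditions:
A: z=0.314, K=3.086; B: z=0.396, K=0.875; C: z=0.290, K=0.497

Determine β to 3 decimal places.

Rachford–Rice: g(β) = Σ zᵢ(Kᵢ−1)/(1+β(Kᵢ−1)) = 0.
Feasibility: ΣzᵢKᵢ = 1.460, Σzᵢ/Kᵢ = 1.138 — both > 1, two phases present.
Newton iteration, β⁰ = 0.69:
  β = 0.690: g = -0.0091, g' = -0.409 → β = 0.668
Converged at β = 0.668.

β = 0.668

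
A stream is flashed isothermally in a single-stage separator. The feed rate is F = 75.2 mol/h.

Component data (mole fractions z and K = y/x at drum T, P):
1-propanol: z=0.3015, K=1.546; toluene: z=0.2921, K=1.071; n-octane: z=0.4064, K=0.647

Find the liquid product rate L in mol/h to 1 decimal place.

Newton iteration, β⁰ = 0.36:
  β = 0.3600: g = -0.00654, g' = -0.1306 → β = 0.3099
  β = 0.3099: g = 0.00001, g' = -0.1310 → β = 0.3100
Converged at β = 0.3100.
Then V = β·F = 0.3100·75.2 = 23.3 mol/h and L = F − V = 51.9 mol/h.

L = 51.9 mol/h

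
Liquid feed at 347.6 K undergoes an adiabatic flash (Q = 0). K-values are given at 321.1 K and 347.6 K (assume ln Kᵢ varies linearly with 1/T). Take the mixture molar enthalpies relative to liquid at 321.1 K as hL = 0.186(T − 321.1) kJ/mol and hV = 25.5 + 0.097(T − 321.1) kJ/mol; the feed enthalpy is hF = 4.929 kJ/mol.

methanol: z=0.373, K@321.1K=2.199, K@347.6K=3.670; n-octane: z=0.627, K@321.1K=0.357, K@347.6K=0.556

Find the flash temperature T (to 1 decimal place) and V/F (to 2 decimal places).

T = 325.5 K, V/F = 0.16

Adiabatic flash: solve Rachford–Rice at each trial T, then check hF = ψ·hV(T) + (1−ψ)·hL(T).
  T = 321.1 K: K = (2.199, 0.357), RR gives ψ = 0.057, H_out = 1.458 kJ/mol
  T = 347.6 K: K = (3.670, 0.556), RR gives ψ = 0.605, H_out = 18.936 kJ/mol
  T = 334.4 K: K = (2.873, 0.450), RR gives ψ = 0.343, H_out = 10.818 kJ/mol
  T = 327.8 K: K = (2.523, 0.402), RR gives ψ = 0.212, H_out = 6.526 kJ/mol
  T = 324.5 K: K = (2.359, 0.379), RR gives ψ = 0.140, H_out = 4.155 kJ/mol
  T = 326.1 K: K = (2.438, 0.390), RR gives ψ = 0.176, H_out = 5.330 kJ/mol
  T = 325.3 K: K = (2.398, 0.385), RR gives ψ = 0.158, H_out = 4.749 kJ/mol
Linear interpolation between T = 325.3 (H_out = 4.749) and T = 326.1 (H_out = 5.330) on hF = 4.929 gives T ≈ 325.5 K, at which ψ = 0.16.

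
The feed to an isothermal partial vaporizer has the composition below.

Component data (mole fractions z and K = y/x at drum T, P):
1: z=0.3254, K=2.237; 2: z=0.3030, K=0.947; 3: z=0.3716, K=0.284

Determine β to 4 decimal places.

β = 0.1930

Let β = V/F and solve Σ zᵢ(Kᵢ−1)/(1+β(Kᵢ−1)) = 0.
Feasibility: ΣzᵢKᵢ = 1.1204, Σzᵢ/Kᵢ = 1.7739 — both > 1, two phases present.
Iterate (Newton) starting at β = 0.5:
  β = 0.5000: g = -0.18223, g' = -0.6532 → β = 0.2210
  β = 0.2210: g = -0.01623, g' = -0.5768 → β = 0.1929
  β = 0.1929: g = 0.00007, g' = -0.5819 → β = 0.1930
Converged at β = 0.1930.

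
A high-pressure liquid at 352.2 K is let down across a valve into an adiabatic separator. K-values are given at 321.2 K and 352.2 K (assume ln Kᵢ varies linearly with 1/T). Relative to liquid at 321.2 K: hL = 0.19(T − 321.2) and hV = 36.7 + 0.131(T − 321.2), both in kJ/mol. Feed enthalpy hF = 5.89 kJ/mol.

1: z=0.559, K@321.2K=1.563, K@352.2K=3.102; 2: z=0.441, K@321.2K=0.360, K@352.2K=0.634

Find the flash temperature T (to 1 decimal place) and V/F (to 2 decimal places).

Adiabatic flash: solve Rachford–Rice at each trial T, then check hF = ψ·hV(T) + (1−ψ)·hL(T).
  T = 321.2 K: K = (1.563, 0.360), RR gives ψ = 0.090, H_out = 3.308 kJ/mol
  T = 352.2 K: K = (3.102, 0.634), RR gives ψ = 1.000, H_out = 40.761 kJ/mol
  T = 336.7 K: K = (2.237, 0.484), RR gives ψ = 0.727, H_out = 28.955 kJ/mol
  T = 328.9 K: K = (1.876, 0.418), RR gives ψ = 0.458, H_out = 18.050 kJ/mol
  T = 325.0 K: K = (1.712, 0.388), RR gives ψ = 0.294, H_out = 11.452 kJ/mol
  T = 323.1 K: K = (1.636, 0.374), RR gives ψ = 0.200, H_out = 7.666 kJ/mol
Linear interpolation between T = 321.2 (H_out = 3.308) and T = 323.1 (H_out = 7.666) on hF = 5.89 gives T ≈ 322.3 K, at which ψ = 0.16.

T = 322.3 K, V/F = 0.16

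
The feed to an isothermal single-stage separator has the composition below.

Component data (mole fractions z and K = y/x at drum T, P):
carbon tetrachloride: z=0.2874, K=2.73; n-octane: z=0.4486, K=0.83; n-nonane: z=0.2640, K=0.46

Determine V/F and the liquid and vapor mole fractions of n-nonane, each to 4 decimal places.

V/F = 0.4707, x_n-nonane = 0.3540, y_n-nonane = 0.1628

Material balance + equilibrium reduce to Σ zᵢ(Kᵢ−1)/(1+V/F(Kᵢ−1)) = 0.
Check two-phase: ΣzᵢKᵢ = 1.2784 > 1 and Σzᵢ/Kᵢ = 1.2197 > 1, so g(0) = 0.2784 > 0 and g(1) = -0.2197 < 0.
Newton iteration, V/F⁰ = 0.45:
  V/F = 0.4500: g = 0.00866, g' = -0.4215 → V/F = 0.4705
  V/F = 0.4705: g = 0.00007, g' = -0.4151 → V/F = 0.4707
Converged at V/F = 0.4707.
Compositions from xᵢ = zᵢ/(1+V/F(Kᵢ−1)), yᵢ = Kᵢxᵢ:
  carbon tetrachloride: x = 0.1584, y = 0.4324
  n-octane: x = 0.4876, y = 0.4047
  n-nonane: x = 0.3540, y = 0.1628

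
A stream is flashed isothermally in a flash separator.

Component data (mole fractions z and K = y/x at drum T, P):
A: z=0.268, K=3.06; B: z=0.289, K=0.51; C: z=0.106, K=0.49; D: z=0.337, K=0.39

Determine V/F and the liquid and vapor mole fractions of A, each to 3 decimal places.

V/F = 0.133, x_A = 0.210, y_A = 0.644

Iterate (Newton) starting at V/F = 0.5:
  V/F = 0.500: g = -0.2840, g' = -0.707 → V/F = 0.098
  V/F = 0.098: g = 0.0347, g' = -1.035 → V/F = 0.132
  V/F = 0.132: g = 0.0013, g' = -0.963 → V/F = 0.133
Converged at V/F = 0.133.
Compositions from xᵢ = zᵢ/(1+V/F(Kᵢ−1)), yᵢ = Kᵢxᵢ:
  A: x = 0.210, y = 0.644
  B: x = 0.309, y = 0.158
  C: x = 0.114, y = 0.056
  D: x = 0.367, y = 0.143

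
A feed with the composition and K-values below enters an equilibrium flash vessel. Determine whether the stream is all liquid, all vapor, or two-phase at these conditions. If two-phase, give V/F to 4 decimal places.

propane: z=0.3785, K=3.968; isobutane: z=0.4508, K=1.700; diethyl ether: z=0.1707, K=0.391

ΣzᵢKᵢ = 2.3350; Σzᵢ/Kᵢ = 0.7971.
Since Σzᵢ/Kᵢ < 1 the mixture is above its dew point — single vapor phase.

all vapor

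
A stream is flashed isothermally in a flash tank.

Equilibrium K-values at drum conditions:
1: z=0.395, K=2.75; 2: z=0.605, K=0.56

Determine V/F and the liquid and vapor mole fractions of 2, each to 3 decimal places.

V/F = 0.552, x_2 = 0.799, y_2 = 0.447

Binary case is linear: z₁(K₁−1)(1+V/F(K₂−1)) + z₂(K₂−1)(1+V/F(K₁−1)) = 0
⇒ V/F = [z₁(K₁−1)+z₂(K₂−1)] / [−(K₁−1)(K₂−1)] = 0.4251/0.7700 = 0.552
Compositions from xᵢ = zᵢ/(1+V/F(Kᵢ−1)), yᵢ = Kᵢxᵢ:
  1: x = 0.201, y = 0.553
  2: x = 0.799, y = 0.447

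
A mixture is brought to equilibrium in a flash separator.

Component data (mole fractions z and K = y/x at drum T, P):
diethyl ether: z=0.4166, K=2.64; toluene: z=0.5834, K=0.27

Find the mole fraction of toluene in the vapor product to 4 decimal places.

Material balance + equilibrium reduce to Σ zᵢ(Kᵢ−1)/(1+ψ(Kᵢ−1)) = 0.
Check two-phase: ΣzᵢKᵢ = 1.2573 > 1 and Σzᵢ/Kᵢ = 2.3185 > 1, so g(0) = 0.2573 > 0 and g(1) = -1.3185 < 0.
Binary case is linear: z₁(K₁−1)(1+ψ(K₂−1)) + z₂(K₂−1)(1+ψ(K₁−1)) = 0
⇒ ψ = [z₁(K₁−1)+z₂(K₂−1)] / [−(K₁−1)(K₂−1)] = 0.25734/1.19720 = 0.2150
Compositions from xᵢ = zᵢ/(1+ψ(Kᵢ−1)), yᵢ = Kᵢxᵢ:
  diethyl ether: x = 0.3080, y = 0.8132
  toluene: x = 0.6920, y = 0.1868

y_toluene = 0.1868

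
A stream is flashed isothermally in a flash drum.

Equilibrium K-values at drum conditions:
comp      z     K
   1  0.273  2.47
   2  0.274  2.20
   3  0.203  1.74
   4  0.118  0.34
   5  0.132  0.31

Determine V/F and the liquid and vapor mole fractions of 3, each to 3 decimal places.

Rachford–Rice: g(V/F) = Σ zᵢ(Kᵢ−1)/(1+V/F(Kᵢ−1)) = 0.
Check two-phase: ΣzᵢKᵢ = 1.711 > 1 and Σzᵢ/Kᵢ = 1.125 > 1, so g(0) = 0.711 > 0 and g(1) = -0.125 < 0.
Newton–Raphson from V/F = 0.5:
  V/F = 0.500: g = 0.2912, g' = -0.670 → V/F = 0.934
  V/F = 0.934: g = -0.0466, g' = -1.079 → V/F = 0.891
  V/F = 0.891: g = -0.0025, g' = -0.970 → V/F = 0.889
Converged at V/F = 0.889.
Compositions from xᵢ = zᵢ/(1+V/F(Kᵢ−1)), yᵢ = Kᵢxᵢ:
  1: x = 0.118, y = 0.292
  2: x = 0.133, y = 0.292
  3: x = 0.122, y = 0.213
  4: x = 0.285, y = 0.097
  5: x = 0.341, y = 0.106

V/F = 0.889, x_3 = 0.122, y_3 = 0.213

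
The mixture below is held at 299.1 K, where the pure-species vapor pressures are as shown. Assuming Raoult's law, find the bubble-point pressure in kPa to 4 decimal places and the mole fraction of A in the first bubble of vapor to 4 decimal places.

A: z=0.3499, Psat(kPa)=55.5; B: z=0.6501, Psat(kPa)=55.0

Pbub = 55.1749 kPa, y_A = 0.3520

At the bubble point ψ → 0, so ΣzᵢKᵢ = 1 with Kᵢ = Pᵢˢᵃᵗ/P ⇒ P = ΣzᵢPᵢˢᵃᵗ.
P = 0.3499·55.5 + 0.6501·55.0 = 55.1749 kPa
yᵢ = zᵢPᵢˢᵃᵗ/P ⇒ y_A = 0.3499·55.5/55.1749 = 0.3520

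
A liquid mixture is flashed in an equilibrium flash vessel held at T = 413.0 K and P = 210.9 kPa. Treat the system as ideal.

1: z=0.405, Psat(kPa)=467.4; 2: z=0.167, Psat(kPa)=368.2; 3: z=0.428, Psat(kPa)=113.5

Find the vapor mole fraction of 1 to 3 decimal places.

Raoult's law: Kᵢ = Pᵢˢᵃᵗ/P = Pᵢˢᵃᵗ/210.9.
  K_1 = 467.4/210.9 = 2.21622, K_2 = 368.2/210.9 = 1.74585, K_3 = 113.5/210.9 = 0.53817
Material balance + equilibrium reduce to Σ zᵢ(Kᵢ−1)/(1+ψ(Kᵢ−1)) = 0.
g(0) = ΣzᵢKᵢ − 1 = 0.419 and g(1) = 1 − Σzᵢ/Kᵢ = -0.074, so a root lies in (0, 1).
Iterate (Newton) starting at ψ = 0.56:
  ψ = 0.560: g = 0.1142, g' = -0.424 → ψ = 0.829
  ψ = 0.829: g = 0.0018, g' = -0.424 → ψ = 0.834
Converged at ψ = 0.834.
Compositions from xᵢ = zᵢ/(1+ψ(Kᵢ−1)), yᵢ = Kᵢxᵢ:
  1: x = 0.201, y = 0.446
  2: x = 0.103, y = 0.180
  3: x = 0.696, y = 0.375

y_1 = 0.446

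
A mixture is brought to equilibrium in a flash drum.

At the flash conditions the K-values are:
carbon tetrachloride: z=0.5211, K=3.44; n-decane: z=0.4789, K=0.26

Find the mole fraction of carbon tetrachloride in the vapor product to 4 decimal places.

Newton–Raphson from V/F = 0.5:
  V/F = 0.5000: g = 0.01022, g' = -1.2902 → V/F = 0.5079
Converged at V/F = 0.5079.
Compositions from xᵢ = zᵢ/(1+V/F(Kᵢ−1)), yᵢ = Kᵢxᵢ:
  carbon tetrachloride: x = 0.2327, y = 0.8005
  n-decane: x = 0.7673, y = 0.1995

y_carbon tetrachloride = 0.8005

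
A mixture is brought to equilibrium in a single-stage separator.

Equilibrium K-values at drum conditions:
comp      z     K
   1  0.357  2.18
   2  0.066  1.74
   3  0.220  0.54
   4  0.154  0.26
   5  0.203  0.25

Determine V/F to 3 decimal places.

Rachford–Rice: g(V/F) = Σ zᵢ(Kᵢ−1)/(1+V/F(Kᵢ−1)) = 0.
Check two-phase: ΣzᵢKᵢ = 1.103 > 1 and Σzᵢ/Kᵢ = 2.013 > 1, so g(0) = 0.103 > 0 and g(1) = -1.013 < 0.
Newton–Raphson from V/F = 0.68:
  V/F = 0.680: g = -0.4212, g' = -1.085 → V/F = 0.292
  V/F = 0.292: g = -0.1036, g' = -0.686 → V/F = 0.141
Converged at V/F = 0.141.

V/F = 0.141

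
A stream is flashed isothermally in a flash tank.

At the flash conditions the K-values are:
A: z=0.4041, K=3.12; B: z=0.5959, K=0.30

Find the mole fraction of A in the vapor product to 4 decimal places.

Binary case is linear: z₁(K₁−1)(1+V/F(K₂−1)) + z₂(K₂−1)(1+V/F(K₁−1)) = 0
⇒ V/F = [z₁(K₁−1)+z₂(K₂−1)] / [−(K₁−1)(K₂−1)] = 0.43956/1.48400 = 0.2962
Compositions from xᵢ = zᵢ/(1+V/F(Kᵢ−1)), yᵢ = Kᵢxᵢ:
  A: x = 0.2482, y = 0.7745
  B: x = 0.7518, y = 0.2255

y_A = 0.7745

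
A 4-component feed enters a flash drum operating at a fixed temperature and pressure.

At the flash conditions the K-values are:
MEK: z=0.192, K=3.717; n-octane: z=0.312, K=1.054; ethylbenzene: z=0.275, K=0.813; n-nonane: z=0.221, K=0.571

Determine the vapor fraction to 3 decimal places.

Let ψ = V/F and solve Σ zᵢ(Kᵢ−1)/(1+ψ(Kᵢ−1)) = 0.
Check two-phase: ΣzᵢKᵢ = 1.392 > 1 and Σzᵢ/Kᵢ = 1.073 > 1, so g(0) = 0.392 > 0 and g(1) = -0.073 < 0.
Newton iteration, ψ⁰ = 0.5:
  ψ = 0.500: g = 0.0602, g' = -0.333 → ψ = 0.681
  ψ = 0.681: g = 0.0065, g' = -0.269 → ψ = 0.705
Converged at ψ = 0.705.

ψ = 0.705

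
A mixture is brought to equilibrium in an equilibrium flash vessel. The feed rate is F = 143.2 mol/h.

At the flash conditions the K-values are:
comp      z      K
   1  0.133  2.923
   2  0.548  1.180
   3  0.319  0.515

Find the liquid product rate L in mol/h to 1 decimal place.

L = 62.8 mol/h

Let ψ = V/F and solve Σ zᵢ(Kᵢ−1)/(1+ψ(Kᵢ−1)) = 0.
Check two-phase: ΣzᵢKᵢ = 1.200 > 1 and Σzᵢ/Kᵢ = 1.129 > 1, so g(0) = 0.200 > 0 and g(1) = -0.129 < 0.
Iterate (Newton) starting at ψ = 0.69:
  ψ = 0.690: g = -0.0349, g' = -0.274 → ψ = 0.563
  ψ = 0.563: g = -0.0004, g' = -0.270 → ψ = 0.561
Converged at ψ = 0.561.
Then V = ψ·F = 0.5613·143.2 = 80.4 mol/h and L = F − V = 62.8 mol/h.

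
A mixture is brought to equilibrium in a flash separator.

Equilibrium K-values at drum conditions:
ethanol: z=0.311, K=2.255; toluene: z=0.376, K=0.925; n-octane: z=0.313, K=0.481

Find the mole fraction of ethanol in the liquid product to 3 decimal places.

x_ethanol = 0.195

Let ψ = V/F and solve Σ zᵢ(Kᵢ−1)/(1+ψ(Kᵢ−1)) = 0.
Check two-phase: ΣzᵢKᵢ = 1.200 > 1 and Σzᵢ/Kᵢ = 1.195 > 1, so g(0) = 0.200 > 0 and g(1) = -0.195 < 0.
Newton iteration, ψ⁰ = 0.5:
  ψ = 0.500: g = -0.0089, g' = -0.341 → ψ = 0.474
Converged at ψ = 0.474.
Compositions from xᵢ = zᵢ/(1+ψ(Kᵢ−1)), yᵢ = Kᵢxᵢ:
  ethanol: x = 0.195, y = 0.440
  toluene: x = 0.390, y = 0.361
  n-octane: x = 0.415, y = 0.200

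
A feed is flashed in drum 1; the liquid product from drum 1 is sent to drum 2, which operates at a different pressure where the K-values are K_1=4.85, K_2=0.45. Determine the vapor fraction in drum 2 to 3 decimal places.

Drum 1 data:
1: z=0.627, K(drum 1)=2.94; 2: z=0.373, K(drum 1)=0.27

Drum 1:
Let ψ₁ = V/F and solve Σ zᵢ(Kᵢ−1)/(1+ψ₁(Kᵢ−1)) = 0.
g(0) = ΣzᵢKᵢ − 1 = 0.944 and g(1) = 1 − Σzᵢ/Kᵢ = -0.595, so a root lies in (0, 1).
Binary case is linear: z₁(K₁−1)(1+ψ₁(K₂−1)) + z₂(K₂−1)(1+ψ₁(K₁−1)) = 0
⇒ ψ₁ = [z₁(K₁−1)+z₂(K₂−1)] / [−(K₁−1)(K₂−1)] = 0.9441/1.4162 = 0.667
Drum-1 compositions:
  1: x = 0.273, y = 0.804
  2: x = 0.727, y = 0.196
Drum-2 feed = drum-1 liquid: z₂ = (0.2734, 0.7266).
Drum 2:
Let ψ₂ = V/F and solve Σ zᵢ(Kᵢ−1)/(1+ψ₂(Kᵢ−1)) = 0.
Check two-phase: ΣzᵢKᵢ = 1.653 > 1 and Σzᵢ/Kᵢ = 1.671 > 1, so g(0) = 0.653 > 0 and g(1) = -0.671 < 0.
Binary case is linear: z₁(K₁−1)(1+ψ₂(K₂−1)) + z₂(K₂−1)(1+ψ₂(K₁−1)) = 0
⇒ ψ₂ = [z₁(K₁−1)+z₂(K₂−1)] / [−(K₁−1)(K₂−1)] = 0.6530/2.1175 = 0.308
  1: x = 0.125, y = 0.606
  2: x = 0.875, y = 0.394

V/F (drum 2) = 0.308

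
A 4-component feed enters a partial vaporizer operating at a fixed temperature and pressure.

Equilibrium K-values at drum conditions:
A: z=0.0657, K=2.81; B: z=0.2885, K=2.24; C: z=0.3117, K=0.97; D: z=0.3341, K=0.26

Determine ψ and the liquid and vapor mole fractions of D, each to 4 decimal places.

ψ = 0.3169, x_D = 0.4364, y_D = 0.1135

Material balance + equilibrium reduce to Σ zᵢ(Kᵢ−1)/(1+ψ(Kᵢ−1)) = 0.
g(0) = ΣzᵢKᵢ − 1 = 0.2201 and g(1) = 1 − Σzᵢ/Kᵢ = -0.7585, so a root lies in (0, 1).
Newton–Raphson from ψ = 0.5:
  ψ = 0.5000: g = -0.11868, g' = -0.6896 → ψ = 0.3279
  ψ = 0.3279: g = -0.00693, g' = -0.6282 → ψ = 0.3169
Converged at ψ = 0.3169.
Compositions from xᵢ = zᵢ/(1+ψ(Kᵢ−1)), yᵢ = Kᵢxᵢ:
  A: x = 0.0418, y = 0.1173
  B: x = 0.2071, y = 0.4639
  C: x = 0.3147, y = 0.3053
  D: x = 0.4364, y = 0.1135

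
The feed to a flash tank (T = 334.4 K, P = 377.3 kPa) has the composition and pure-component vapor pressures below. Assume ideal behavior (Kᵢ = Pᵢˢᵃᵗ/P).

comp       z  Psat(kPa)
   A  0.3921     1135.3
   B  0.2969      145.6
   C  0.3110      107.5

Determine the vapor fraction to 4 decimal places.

Raoult's law: Kᵢ = Pᵢˢᵃᵗ/P = Pᵢˢᵃᵗ/377.3.
  K_A = 1135.3/377.3 = 3.009011, K_B = 145.6/377.3 = 0.385900, K_C = 107.5/377.3 = 0.284919
Material balance + equilibrium reduce to Σ zᵢ(Kᵢ−1)/(1+ψ(Kᵢ−1)) = 0.
Feasibility: ΣzᵢKᵢ = 1.3830, Σzᵢ/Kᵢ = 1.9912 — both > 1, two phases present.
Newton iteration, ψ⁰ = 0.57:
  ψ = 0.5700: g = -0.28870, g' = -1.0621 → ψ = 0.2982
  ψ = 0.2982: g = -0.01323, g' = -1.0436 → ψ = 0.2855
  ψ = 0.2855: g = 0.00007, g' = -1.0548 → ψ = 0.2856
Converged at ψ = 0.2856.

ψ = 0.2856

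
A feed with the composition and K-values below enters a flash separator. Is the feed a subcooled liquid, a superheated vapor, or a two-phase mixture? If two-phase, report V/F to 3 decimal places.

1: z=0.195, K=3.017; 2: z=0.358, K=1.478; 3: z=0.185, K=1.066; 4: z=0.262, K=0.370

ΣzᵢKᵢ = 1.412; Σzᵢ/Kᵢ = 1.189.
Both exceed 1, so a two-phase solution exists.
Let ψ = V/F and solve Σ zᵢ(Kᵢ−1)/(1+ψ(Kᵢ−1)) = 0.
Newton–Raphson from ψ = 0.5:
  ψ = 0.500: g = 0.1048, g' = -0.472 → ψ = 0.722
  ψ = 0.722: g = -0.0037, g' = -0.527 → ψ = 0.715
Converged at ψ = 0.715.

two-phase, V/F = 0.715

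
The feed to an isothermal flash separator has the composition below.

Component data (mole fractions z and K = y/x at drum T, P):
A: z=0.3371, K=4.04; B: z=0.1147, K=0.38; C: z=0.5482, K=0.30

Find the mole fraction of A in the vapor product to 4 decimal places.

y_A = 0.7442

Let ψ = V/F and solve Σ zᵢ(Kᵢ−1)/(1+ψ(Kᵢ−1)) = 0.
Feasibility: ΣzᵢKᵢ = 1.5699, Σzᵢ/Kᵢ = 2.2126 — both > 1, two phases present.
Newton iteration, ψ⁰ = 0.5:
  ψ = 0.5000: g = -0.28677, g' = -1.2190 → ψ = 0.2647
  ψ = 0.2647: g = 0.01170, g' = -1.4242 → ψ = 0.2730
Converged at ψ = 0.2730.
Compositions from xᵢ = zᵢ/(1+ψ(Kᵢ−1)), yᵢ = Kᵢxᵢ:
  A: x = 0.1842, y = 0.7442
  B: x = 0.1381, y = 0.0525
  C: x = 0.6777, y = 0.2033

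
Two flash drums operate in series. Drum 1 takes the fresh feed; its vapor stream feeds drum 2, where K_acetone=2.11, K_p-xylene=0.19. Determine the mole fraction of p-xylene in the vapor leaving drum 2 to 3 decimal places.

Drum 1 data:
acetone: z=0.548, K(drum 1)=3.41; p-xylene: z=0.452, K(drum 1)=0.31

y_p-xylene (drum 2) = 0.110

Drum 1:
Rachford–Rice: g(ψ₁) = Σ zᵢ(Kᵢ−1)/(1+ψ₁(Kᵢ−1)) = 0.
g(0) = ΣzᵢKᵢ − 1 = 1.009 and g(1) = 1 − Σzᵢ/Kᵢ = -0.619, so a root lies in (0, 1).
Newton–Raphson from ψ₁ = 0.53:
  ψ₁ = 0.530: g = 0.0882, g' = -1.149 → ψ₁ = 0.607
Converged at ψ₁ = 0.607.
Drum-1 compositions:
  acetone: x = 0.223, y = 0.759
  p-xylene: x = 0.777, y = 0.241
Drum-2 feed = drum-1 vapor: z₂ = (0.7590, 0.2410).
Drum 2:
Rachford–Rice: g(ψ₂) = Σ zᵢ(Kᵢ−1)/(1+ψ₂(Kᵢ−1)) = 0.
Check two-phase: ΣzᵢKᵢ = 1.647 > 1 and Σzᵢ/Kᵢ = 1.628 > 1, so g(0) = 0.647 > 0 and g(1) = -0.628 < 0.
Binary case is linear: z₁(K₁−1)(1+ψ₂(K₂−1)) + z₂(K₂−1)(1+ψ₂(K₁−1)) = 0
⇒ ψ₂ = [z₁(K₁−1)+z₂(K₂−1)] / [−(K₁−1)(K₂−1)] = 0.6473/0.8991 = 0.720
  acetone: x = 0.422, y = 0.890
  p-xylene: x = 0.578, y = 0.110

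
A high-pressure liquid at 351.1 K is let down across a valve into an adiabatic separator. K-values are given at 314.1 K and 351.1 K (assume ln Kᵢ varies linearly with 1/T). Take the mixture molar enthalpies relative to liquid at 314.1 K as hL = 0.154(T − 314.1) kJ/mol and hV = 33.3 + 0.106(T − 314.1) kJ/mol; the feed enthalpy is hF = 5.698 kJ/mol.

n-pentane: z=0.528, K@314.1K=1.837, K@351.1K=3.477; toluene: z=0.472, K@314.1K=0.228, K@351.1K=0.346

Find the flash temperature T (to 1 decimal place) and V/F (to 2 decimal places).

T = 315.8 K, V/F = 0.16

Adiabatic flash: solve Rachford–Rice at each trial T, then check hF = ψ·hV(T) + (1−ψ)·hL(T).
  T = 314.1 K: K = (1.837, 0.228), RR gives ψ = 0.120, H_out = 3.997 kJ/mol
  T = 351.1 K: K = (3.477, 0.346), RR gives ψ = 0.617, H_out = 25.142 kJ/mol
  T = 332.6 K: K = (2.573, 0.284), RR gives ψ = 0.437, H_out = 17.027 kJ/mol
  T = 323.4 K: K = (2.186, 0.255), RR gives ψ = 0.311, H_out = 11.661 kJ/mol
  T = 318.8 K: K = (2.009, 0.242), RR gives ψ = 0.228, H_out = 8.274 kJ/mol
  T = 316.5 K: K = (1.923, 0.235), RR gives ψ = 0.179, H_out = 6.308 kJ/mol
  T = 315.3 K: K = (1.880, 0.231), RR gives ψ = 0.151, H_out = 5.189 kJ/mol
Linear interpolation between T = 315.3 (H_out = 5.189) and T = 316.5 (H_out = 6.308) on hF = 5.698 gives T ≈ 315.8 K, at which ψ = 0.16.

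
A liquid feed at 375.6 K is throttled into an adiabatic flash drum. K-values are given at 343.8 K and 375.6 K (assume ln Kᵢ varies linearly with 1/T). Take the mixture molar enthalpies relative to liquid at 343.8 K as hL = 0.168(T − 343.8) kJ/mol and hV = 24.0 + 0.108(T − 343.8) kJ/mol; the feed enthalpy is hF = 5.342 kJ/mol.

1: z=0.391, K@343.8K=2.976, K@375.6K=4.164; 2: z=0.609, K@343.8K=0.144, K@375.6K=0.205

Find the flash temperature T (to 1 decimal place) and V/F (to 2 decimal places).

T = 349.8 K, V/F = 0.18

Adiabatic flash: solve Rachford–Rice at each trial T, then check hF = ψ·hV(T) + (1−ψ)·hL(T).
  T = 343.8 K: K = (2.976, 0.144), RR gives ψ = 0.149, H_out = 3.566 kJ/mol
  T = 375.6 K: K = (4.164, 0.205), RR gives ψ = 0.299, H_out = 11.956 kJ/mol
  T = 359.7 K: K = (3.546, 0.173), RR gives ψ = 0.234, H_out = 8.058 kJ/mol
  T = 351.8 K: K = (3.257, 0.158), RR gives ψ = 0.195, H_out = 5.924 kJ/mol
  T = 347.8 K: K = (3.115, 0.151), RR gives ψ = 0.173, H_out = 4.774 kJ/mol
  T = 349.8 K: K = (3.186, 0.155), RR gives ψ = 0.184, H_out = 5.355 kJ/mol
Linear interpolation between T = 347.8 (H_out = 4.774) and T = 349.8 (H_out = 5.355) on hF = 5.342 gives T ≈ 349.8 K, at which ψ = 0.18.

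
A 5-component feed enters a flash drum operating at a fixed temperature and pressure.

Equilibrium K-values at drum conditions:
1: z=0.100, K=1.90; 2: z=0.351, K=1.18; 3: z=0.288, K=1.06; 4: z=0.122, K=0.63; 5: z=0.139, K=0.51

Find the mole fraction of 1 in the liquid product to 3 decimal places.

Material balance + equilibrium reduce to Σ zᵢ(Kᵢ−1)/(1+β(Kᵢ−1)) = 0.
Feasibility: ΣzᵢKᵢ = 1.057, Σzᵢ/Kᵢ = 1.088 — both > 1, two phases present.
Iterate (Newton) starting at β = 0.5:
  β = 0.500: g = -0.0088, g' = -0.133 → β = 0.434
  β = 0.434: g = -0.0001, g' = -0.130 → β = 0.433
Converged at β = 0.433.
Compositions from xᵢ = zᵢ/(1+β(Kᵢ−1)), yᵢ = Kᵢxᵢ:
  1: x = 0.072, y = 0.137
  2: x = 0.326, y = 0.384
  3: x = 0.281, y = 0.298
  4: x = 0.145, y = 0.092
  5: x = 0.176, y = 0.090

x_1 = 0.072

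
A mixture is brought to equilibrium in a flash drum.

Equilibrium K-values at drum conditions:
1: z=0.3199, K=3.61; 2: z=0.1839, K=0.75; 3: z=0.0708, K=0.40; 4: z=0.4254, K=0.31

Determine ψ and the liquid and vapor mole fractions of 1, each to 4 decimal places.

ψ = 0.2968, x_1 = 0.1803, y_1 = 0.6507

Rachford–Rice: g(ψ) = Σ zᵢ(Kᵢ−1)/(1+ψ(Kᵢ−1)) = 0.
Feasibility: ΣzᵢKᵢ = 1.4530, Σzᵢ/Kᵢ = 1.8831 — both > 1, two phases present.
Iterate (Newton) starting at ψ = 0.69:
  ψ = 0.6900: g = -0.39022, g' = -1.1067 → ψ = 0.3374
  ψ = 0.3374: g = -0.04209, g' = -1.0140 → ψ = 0.2959
  ψ = 0.2959: g = 0.00099, g' = -1.0647 → ψ = 0.2968
Converged at ψ = 0.2968.
Compositions from xᵢ = zᵢ/(1+ψ(Kᵢ−1)), yᵢ = Kᵢxᵢ:
  1: x = 0.1803, y = 0.6507
  2: x = 0.1986, y = 0.1490
  3: x = 0.0861, y = 0.0345
  4: x = 0.5350, y = 0.1658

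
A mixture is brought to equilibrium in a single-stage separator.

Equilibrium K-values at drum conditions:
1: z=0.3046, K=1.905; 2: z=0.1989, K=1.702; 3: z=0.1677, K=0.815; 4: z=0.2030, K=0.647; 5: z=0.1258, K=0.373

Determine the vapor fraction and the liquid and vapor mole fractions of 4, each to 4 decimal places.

ψ = 0.6738, x_4 = 0.2663, y_4 = 0.1723

Let ψ = V/F and solve Σ zᵢ(Kᵢ−1)/(1+ψ(Kᵢ−1)) = 0.
Check two-phase: ΣzᵢKᵢ = 1.2337 > 1 and Σzᵢ/Kᵢ = 1.1335 > 1, so g(0) = 0.2337 > 0 and g(1) = -0.1335 < 0.
Newton iteration, ψ⁰ = 0.5:
  ψ = 0.5000: g = 0.05704, g' = -0.3212 → ψ = 0.6776
  ψ = 0.6776: g = -0.00130, g' = -0.3416 → ψ = 0.6738
Converged at ψ = 0.6738.
Compositions from xᵢ = zᵢ/(1+ψ(Kᵢ−1)), yᵢ = Kᵢxᵢ:
  1: x = 0.1892, y = 0.3605
  2: x = 0.1350, y = 0.2298
  3: x = 0.1916, y = 0.1561
  4: x = 0.2663, y = 0.1723
  5: x = 0.2178, y = 0.0812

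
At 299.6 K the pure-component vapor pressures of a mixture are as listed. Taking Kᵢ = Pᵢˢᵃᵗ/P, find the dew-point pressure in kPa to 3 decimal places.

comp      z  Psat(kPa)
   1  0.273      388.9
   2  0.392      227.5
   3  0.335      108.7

Pdew = 181.589 kPa

At the dew point ψ → 1, so Σzᵢ/Kᵢ = 1 with Kᵢ = Pᵢˢᵃᵗ/P ⇒ 1/P = Σzᵢ/Pᵢˢᵃᵗ.
1/P = 0.273/388.9 + 0.392/227.5 + 0.335/108.7 = 0.005507 ⇒ P = 181.589 kPa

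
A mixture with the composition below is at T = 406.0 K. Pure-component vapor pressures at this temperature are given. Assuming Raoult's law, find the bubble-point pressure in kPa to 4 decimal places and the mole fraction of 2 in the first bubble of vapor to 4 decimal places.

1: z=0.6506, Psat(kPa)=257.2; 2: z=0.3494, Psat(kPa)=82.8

At the bubble point ψ → 0, so ΣzᵢKᵢ = 1 with Kᵢ = Pᵢˢᵃᵗ/P ⇒ P = ΣzᵢPᵢˢᵃᵗ.
P = 0.6506·257.2 + 0.3494·82.8 = 196.2646 kPa
yᵢ = zᵢPᵢˢᵃᵗ/P ⇒ y_2 = 0.3494·82.8/196.2646 = 0.1474

Pbub = 196.2646 kPa, y_2 = 0.1474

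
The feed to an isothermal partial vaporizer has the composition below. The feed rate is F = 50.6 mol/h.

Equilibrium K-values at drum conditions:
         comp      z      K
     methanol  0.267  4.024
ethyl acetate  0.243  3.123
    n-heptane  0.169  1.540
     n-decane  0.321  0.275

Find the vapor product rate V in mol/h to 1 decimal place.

V = 38.0 mol/h

Let β = V/F and solve Σ zᵢ(Kᵢ−1)/(1+β(Kᵢ−1)) = 0.
Feasibility: ΣzᵢKᵢ = 2.182, Σzᵢ/Kᵢ = 1.421 — both > 1, two phases present.
Iterate (Newton) starting at β = 0.5:
  β = 0.500: g = 0.2785, g' = -1.090 → β = 0.755
  β = 0.755: g = -0.0057, g' = -1.237 → β = 0.751
Converged at β = 0.751.
Then V = β·F = 0.7508·50.6 = 38.0 mol/h and L = F − V = 12.6 mol/h.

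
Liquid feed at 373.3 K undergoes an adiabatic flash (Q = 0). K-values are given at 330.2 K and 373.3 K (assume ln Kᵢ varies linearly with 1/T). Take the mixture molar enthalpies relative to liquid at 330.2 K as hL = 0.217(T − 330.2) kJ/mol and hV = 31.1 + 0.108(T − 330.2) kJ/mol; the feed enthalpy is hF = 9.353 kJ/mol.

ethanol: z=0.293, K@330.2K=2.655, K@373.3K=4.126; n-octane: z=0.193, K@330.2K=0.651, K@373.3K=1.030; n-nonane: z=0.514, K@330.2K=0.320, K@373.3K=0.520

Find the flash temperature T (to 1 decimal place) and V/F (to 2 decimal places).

Adiabatic flash: solve Rachford–Rice at each trial T, then check hF = ψ·hV(T) + (1−ψ)·hL(T).
  T = 330.2 K: K = (2.655, 0.651, 0.320), RR gives ψ = 0.068, H_out = 2.128 kJ/mol
  T = 373.3 K: K = (4.126, 1.030, 0.520), RR gives ψ = 0.562, H_out = 24.194 kJ/mol
  T = 351.8 K: K = (3.356, 0.831, 0.414), RR gives ψ = 0.306, H_out = 13.481 kJ/mol
  T = 341.0 K: K = (2.996, 0.738, 0.366), RR gives ψ = 0.190, H_out = 8.034 kJ/mol
  T = 346.4 K: K = (3.174, 0.784, 0.390), RR gives ψ = 0.248, H_out = 10.792 kJ/mol
  T = 343.7 K: K = (3.085, 0.761, 0.377), RR gives ψ = 0.219, H_out = 9.424 kJ/mol
  T = 342.4 K: K = (3.042, 0.750, 0.372), RR gives ψ = 0.205, H_out = 8.758 kJ/mol
Linear interpolation between T = 342.4 (H_out = 8.758) and T = 343.7 (H_out = 9.424) on hF = 9.353 gives T ≈ 343.6 K, at which ψ = 0.22.

T = 343.6 K, V/F = 0.22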